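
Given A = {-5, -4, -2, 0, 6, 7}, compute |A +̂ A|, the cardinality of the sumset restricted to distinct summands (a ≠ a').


Restricted sumset: A +̂ A = {a + a' : a ∈ A, a' ∈ A, a ≠ a'}.
Equivalently, take A + A and drop any sum 2a that is achievable ONLY as a + a for a ∈ A (i.e. sums representable only with equal summands).
Enumerate pairs (a, a') with a < a' (symmetric, so each unordered pair gives one sum; this covers all a ≠ a'):
  -5 + -4 = -9
  -5 + -2 = -7
  -5 + 0 = -5
  -5 + 6 = 1
  -5 + 7 = 2
  -4 + -2 = -6
  -4 + 0 = -4
  -4 + 6 = 2
  -4 + 7 = 3
  -2 + 0 = -2
  -2 + 6 = 4
  -2 + 7 = 5
  0 + 6 = 6
  0 + 7 = 7
  6 + 7 = 13
Collected distinct sums: {-9, -7, -6, -5, -4, -2, 1, 2, 3, 4, 5, 6, 7, 13}
|A +̂ A| = 14
(Reference bound: |A +̂ A| ≥ 2|A| - 3 for |A| ≥ 2, with |A| = 6 giving ≥ 9.)

|A +̂ A| = 14


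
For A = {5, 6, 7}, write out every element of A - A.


A - A = {a - a' : a, a' ∈ A}.
Compute a - a' for each ordered pair (a, a'):
a = 5: 5-5=0, 5-6=-1, 5-7=-2
a = 6: 6-5=1, 6-6=0, 6-7=-1
a = 7: 7-5=2, 7-6=1, 7-7=0
Collecting distinct values (and noting 0 appears from a-a):
A - A = {-2, -1, 0, 1, 2}
|A - A| = 5

A - A = {-2, -1, 0, 1, 2}


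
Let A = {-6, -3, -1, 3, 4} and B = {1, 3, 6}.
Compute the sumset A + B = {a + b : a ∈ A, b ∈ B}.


A + B = {a + b : a ∈ A, b ∈ B}.
Enumerate all |A|·|B| = 5·3 = 15 pairs (a, b) and collect distinct sums.
a = -6: -6+1=-5, -6+3=-3, -6+6=0
a = -3: -3+1=-2, -3+3=0, -3+6=3
a = -1: -1+1=0, -1+3=2, -1+6=5
a = 3: 3+1=4, 3+3=6, 3+6=9
a = 4: 4+1=5, 4+3=7, 4+6=10
Collecting distinct sums: A + B = {-5, -3, -2, 0, 2, 3, 4, 5, 6, 7, 9, 10}
|A + B| = 12

A + B = {-5, -3, -2, 0, 2, 3, 4, 5, 6, 7, 9, 10}


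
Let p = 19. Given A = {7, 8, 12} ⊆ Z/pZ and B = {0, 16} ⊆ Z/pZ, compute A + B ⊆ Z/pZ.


Work in Z/19Z: reduce every sum a + b modulo 19.
Enumerate all 6 pairs:
a = 7: 7+0=7, 7+16=4
a = 8: 8+0=8, 8+16=5
a = 12: 12+0=12, 12+16=9
Distinct residues collected: {4, 5, 7, 8, 9, 12}
|A + B| = 6 (out of 19 total residues).

A + B = {4, 5, 7, 8, 9, 12}


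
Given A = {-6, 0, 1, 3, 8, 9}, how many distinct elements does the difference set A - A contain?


A - A = {a - a' : a, a' ∈ A}; |A| = 6.
Bounds: 2|A|-1 ≤ |A - A| ≤ |A|² - |A| + 1, i.e. 11 ≤ |A - A| ≤ 31.
Note: 0 ∈ A - A always (from a - a). The set is symmetric: if d ∈ A - A then -d ∈ A - A.
Enumerate nonzero differences d = a - a' with a > a' (then include -d):
Positive differences: {1, 2, 3, 5, 6, 7, 8, 9, 14, 15}
Full difference set: {0} ∪ (positive diffs) ∪ (negative diffs).
|A - A| = 1 + 2·10 = 21 (matches direct enumeration: 21).

|A - A| = 21


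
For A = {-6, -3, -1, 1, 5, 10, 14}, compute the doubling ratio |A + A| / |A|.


|A| = 7.
Compute A + A by enumerating all 49 pairs.
A + A = {-12, -9, -7, -6, -5, -4, -2, -1, 0, 2, 4, 6, 7, 8, 9, 10, 11, 13, 15, 19, 20, 24, 28}, so |A + A| = 23.
K = |A + A| / |A| = 23/7 (already in lowest terms) ≈ 3.2857.
Reference: AP of size 7 gives K = 13/7 ≈ 1.8571; a fully generic set of size 7 gives K ≈ 4.0000.

|A| = 7, |A + A| = 23, K = 23/7.


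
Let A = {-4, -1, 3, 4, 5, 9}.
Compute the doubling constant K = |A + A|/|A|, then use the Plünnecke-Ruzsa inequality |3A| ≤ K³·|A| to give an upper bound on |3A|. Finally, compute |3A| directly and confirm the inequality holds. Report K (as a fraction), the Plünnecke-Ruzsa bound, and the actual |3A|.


|A| = 6.
Step 1: Compute A + A by enumerating all 36 pairs.
A + A = {-8, -5, -2, -1, 0, 1, 2, 3, 4, 5, 6, 7, 8, 9, 10, 12, 13, 14, 18}, so |A + A| = 19.
Step 2: Doubling constant K = |A + A|/|A| = 19/6 = 19/6 ≈ 3.1667.
Step 3: Plünnecke-Ruzsa gives |3A| ≤ K³·|A| = (3.1667)³ · 6 ≈ 190.5278.
Step 4: Compute 3A = A + A + A directly by enumerating all triples (a,b,c) ∈ A³; |3A| = 32.
Step 5: Check 32 ≤ 190.5278? Yes ✓.

K = 19/6, Plünnecke-Ruzsa bound K³|A| ≈ 190.5278, |3A| = 32, inequality holds.


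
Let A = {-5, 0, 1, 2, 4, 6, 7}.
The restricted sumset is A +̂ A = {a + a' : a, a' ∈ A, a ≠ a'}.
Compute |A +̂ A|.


Restricted sumset: A +̂ A = {a + a' : a ∈ A, a' ∈ A, a ≠ a'}.
Equivalently, take A + A and drop any sum 2a that is achievable ONLY as a + a for a ∈ A (i.e. sums representable only with equal summands).
Enumerate pairs (a, a') with a < a' (symmetric, so each unordered pair gives one sum; this covers all a ≠ a'):
  -5 + 0 = -5
  -5 + 1 = -4
  -5 + 2 = -3
  -5 + 4 = -1
  -5 + 6 = 1
  -5 + 7 = 2
  0 + 1 = 1
  0 + 2 = 2
  0 + 4 = 4
  0 + 6 = 6
  0 + 7 = 7
  1 + 2 = 3
  1 + 4 = 5
  1 + 6 = 7
  1 + 7 = 8
  2 + 4 = 6
  2 + 6 = 8
  2 + 7 = 9
  4 + 6 = 10
  4 + 7 = 11
  6 + 7 = 13
Collected distinct sums: {-5, -4, -3, -1, 1, 2, 3, 4, 5, 6, 7, 8, 9, 10, 11, 13}
|A +̂ A| = 16
(Reference bound: |A +̂ A| ≥ 2|A| - 3 for |A| ≥ 2, with |A| = 7 giving ≥ 11.)

|A +̂ A| = 16


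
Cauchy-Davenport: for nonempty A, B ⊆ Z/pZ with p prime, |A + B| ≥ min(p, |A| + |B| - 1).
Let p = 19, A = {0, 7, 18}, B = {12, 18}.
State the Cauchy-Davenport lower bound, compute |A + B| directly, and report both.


Cauchy-Davenport: |A + B| ≥ min(p, |A| + |B| - 1) for A, B nonempty in Z/pZ.
|A| = 3, |B| = 2, p = 19.
CD lower bound = min(19, 3 + 2 - 1) = min(19, 4) = 4.
Compute A + B mod 19 directly:
a = 0: 0+12=12, 0+18=18
a = 7: 7+12=0, 7+18=6
a = 18: 18+12=11, 18+18=17
A + B = {0, 6, 11, 12, 17, 18}, so |A + B| = 6.
Verify: 6 ≥ 4? Yes ✓.

CD lower bound = 4, actual |A + B| = 6.


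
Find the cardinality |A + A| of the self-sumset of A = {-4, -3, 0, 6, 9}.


A + A = {a + a' : a, a' ∈ A}; |A| = 5.
General bounds: 2|A| - 1 ≤ |A + A| ≤ |A|(|A|+1)/2, i.e. 9 ≤ |A + A| ≤ 15.
Lower bound 2|A|-1 is attained iff A is an arithmetic progression.
Enumerate sums a + a' for a ≤ a' (symmetric, so this suffices):
a = -4: -4+-4=-8, -4+-3=-7, -4+0=-4, -4+6=2, -4+9=5
a = -3: -3+-3=-6, -3+0=-3, -3+6=3, -3+9=6
a = 0: 0+0=0, 0+6=6, 0+9=9
a = 6: 6+6=12, 6+9=15
a = 9: 9+9=18
Distinct sums: {-8, -7, -6, -4, -3, 0, 2, 3, 5, 6, 9, 12, 15, 18}
|A + A| = 14

|A + A| = 14


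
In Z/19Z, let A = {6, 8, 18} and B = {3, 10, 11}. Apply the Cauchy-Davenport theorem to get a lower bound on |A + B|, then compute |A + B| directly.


Cauchy-Davenport: |A + B| ≥ min(p, |A| + |B| - 1) for A, B nonempty in Z/pZ.
|A| = 3, |B| = 3, p = 19.
CD lower bound = min(19, 3 + 3 - 1) = min(19, 5) = 5.
Compute A + B mod 19 directly:
a = 6: 6+3=9, 6+10=16, 6+11=17
a = 8: 8+3=11, 8+10=18, 8+11=0
a = 18: 18+3=2, 18+10=9, 18+11=10
A + B = {0, 2, 9, 10, 11, 16, 17, 18}, so |A + B| = 8.
Verify: 8 ≥ 5? Yes ✓.

CD lower bound = 5, actual |A + B| = 8.


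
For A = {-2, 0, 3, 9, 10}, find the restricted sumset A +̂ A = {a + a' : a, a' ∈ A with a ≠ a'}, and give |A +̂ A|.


Restricted sumset: A +̂ A = {a + a' : a ∈ A, a' ∈ A, a ≠ a'}.
Equivalently, take A + A and drop any sum 2a that is achievable ONLY as a + a for a ∈ A (i.e. sums representable only with equal summands).
Enumerate pairs (a, a') with a < a' (symmetric, so each unordered pair gives one sum; this covers all a ≠ a'):
  -2 + 0 = -2
  -2 + 3 = 1
  -2 + 9 = 7
  -2 + 10 = 8
  0 + 3 = 3
  0 + 9 = 9
  0 + 10 = 10
  3 + 9 = 12
  3 + 10 = 13
  9 + 10 = 19
Collected distinct sums: {-2, 1, 3, 7, 8, 9, 10, 12, 13, 19}
|A +̂ A| = 10
(Reference bound: |A +̂ A| ≥ 2|A| - 3 for |A| ≥ 2, with |A| = 5 giving ≥ 7.)

|A +̂ A| = 10


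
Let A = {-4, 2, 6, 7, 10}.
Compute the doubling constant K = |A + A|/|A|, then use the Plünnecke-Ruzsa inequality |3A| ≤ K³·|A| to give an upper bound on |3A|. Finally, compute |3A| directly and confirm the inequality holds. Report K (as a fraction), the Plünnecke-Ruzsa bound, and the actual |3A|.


|A| = 5.
Step 1: Compute A + A by enumerating all 25 pairs.
A + A = {-8, -2, 2, 3, 4, 6, 8, 9, 12, 13, 14, 16, 17, 20}, so |A + A| = 14.
Step 2: Doubling constant K = |A + A|/|A| = 14/5 = 14/5 ≈ 2.8000.
Step 3: Plünnecke-Ruzsa gives |3A| ≤ K³·|A| = (2.8000)³ · 5 ≈ 109.7600.
Step 4: Compute 3A = A + A + A directly by enumerating all triples (a,b,c) ∈ A³; |3A| = 28.
Step 5: Check 28 ≤ 109.7600? Yes ✓.

K = 14/5, Plünnecke-Ruzsa bound K³|A| ≈ 109.7600, |3A| = 28, inequality holds.


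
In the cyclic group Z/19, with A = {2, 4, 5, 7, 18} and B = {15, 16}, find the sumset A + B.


Work in Z/19Z: reduce every sum a + b modulo 19.
Enumerate all 10 pairs:
a = 2: 2+15=17, 2+16=18
a = 4: 4+15=0, 4+16=1
a = 5: 5+15=1, 5+16=2
a = 7: 7+15=3, 7+16=4
a = 18: 18+15=14, 18+16=15
Distinct residues collected: {0, 1, 2, 3, 4, 14, 15, 17, 18}
|A + B| = 9 (out of 19 total residues).

A + B = {0, 1, 2, 3, 4, 14, 15, 17, 18}


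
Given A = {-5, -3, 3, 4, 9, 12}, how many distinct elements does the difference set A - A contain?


A - A = {a - a' : a, a' ∈ A}; |A| = 6.
Bounds: 2|A|-1 ≤ |A - A| ≤ |A|² - |A| + 1, i.e. 11 ≤ |A - A| ≤ 31.
Note: 0 ∈ A - A always (from a - a). The set is symmetric: if d ∈ A - A then -d ∈ A - A.
Enumerate nonzero differences d = a - a' with a > a' (then include -d):
Positive differences: {1, 2, 3, 5, 6, 7, 8, 9, 12, 14, 15, 17}
Full difference set: {0} ∪ (positive diffs) ∪ (negative diffs).
|A - A| = 1 + 2·12 = 25 (matches direct enumeration: 25).

|A - A| = 25


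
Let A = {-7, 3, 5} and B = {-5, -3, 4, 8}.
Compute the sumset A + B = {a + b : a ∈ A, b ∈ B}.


A + B = {a + b : a ∈ A, b ∈ B}.
Enumerate all |A|·|B| = 3·4 = 12 pairs (a, b) and collect distinct sums.
a = -7: -7+-5=-12, -7+-3=-10, -7+4=-3, -7+8=1
a = 3: 3+-5=-2, 3+-3=0, 3+4=7, 3+8=11
a = 5: 5+-5=0, 5+-3=2, 5+4=9, 5+8=13
Collecting distinct sums: A + B = {-12, -10, -3, -2, 0, 1, 2, 7, 9, 11, 13}
|A + B| = 11

A + B = {-12, -10, -3, -2, 0, 1, 2, 7, 9, 11, 13}


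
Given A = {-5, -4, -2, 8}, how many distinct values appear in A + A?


A + A = {a + a' : a, a' ∈ A}; |A| = 4.
General bounds: 2|A| - 1 ≤ |A + A| ≤ |A|(|A|+1)/2, i.e. 7 ≤ |A + A| ≤ 10.
Lower bound 2|A|-1 is attained iff A is an arithmetic progression.
Enumerate sums a + a' for a ≤ a' (symmetric, so this suffices):
a = -5: -5+-5=-10, -5+-4=-9, -5+-2=-7, -5+8=3
a = -4: -4+-4=-8, -4+-2=-6, -4+8=4
a = -2: -2+-2=-4, -2+8=6
a = 8: 8+8=16
Distinct sums: {-10, -9, -8, -7, -6, -4, 3, 4, 6, 16}
|A + A| = 10

|A + A| = 10


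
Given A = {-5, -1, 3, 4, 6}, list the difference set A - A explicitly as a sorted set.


A - A = {a - a' : a, a' ∈ A}.
Compute a - a' for each ordered pair (a, a'):
a = -5: -5--5=0, -5--1=-4, -5-3=-8, -5-4=-9, -5-6=-11
a = -1: -1--5=4, -1--1=0, -1-3=-4, -1-4=-5, -1-6=-7
a = 3: 3--5=8, 3--1=4, 3-3=0, 3-4=-1, 3-6=-3
a = 4: 4--5=9, 4--1=5, 4-3=1, 4-4=0, 4-6=-2
a = 6: 6--5=11, 6--1=7, 6-3=3, 6-4=2, 6-6=0
Collecting distinct values (and noting 0 appears from a-a):
A - A = {-11, -9, -8, -7, -5, -4, -3, -2, -1, 0, 1, 2, 3, 4, 5, 7, 8, 9, 11}
|A - A| = 19

A - A = {-11, -9, -8, -7, -5, -4, -3, -2, -1, 0, 1, 2, 3, 4, 5, 7, 8, 9, 11}


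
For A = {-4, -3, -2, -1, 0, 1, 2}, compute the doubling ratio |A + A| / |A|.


|A| = 7.
Compute A + A by enumerating all 49 pairs.
A + A = {-8, -7, -6, -5, -4, -3, -2, -1, 0, 1, 2, 3, 4}, so |A + A| = 13.
K = |A + A| / |A| = 13/7 (already in lowest terms) ≈ 1.8571.
Reference: AP of size 7 gives K = 13/7 ≈ 1.8571; a fully generic set of size 7 gives K ≈ 4.0000.

|A| = 7, |A + A| = 13, K = 13/7.


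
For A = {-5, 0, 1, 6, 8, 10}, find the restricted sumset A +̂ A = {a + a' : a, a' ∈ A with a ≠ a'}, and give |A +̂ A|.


Restricted sumset: A +̂ A = {a + a' : a ∈ A, a' ∈ A, a ≠ a'}.
Equivalently, take A + A and drop any sum 2a that is achievable ONLY as a + a for a ∈ A (i.e. sums representable only with equal summands).
Enumerate pairs (a, a') with a < a' (symmetric, so each unordered pair gives one sum; this covers all a ≠ a'):
  -5 + 0 = -5
  -5 + 1 = -4
  -5 + 6 = 1
  -5 + 8 = 3
  -5 + 10 = 5
  0 + 1 = 1
  0 + 6 = 6
  0 + 8 = 8
  0 + 10 = 10
  1 + 6 = 7
  1 + 8 = 9
  1 + 10 = 11
  6 + 8 = 14
  6 + 10 = 16
  8 + 10 = 18
Collected distinct sums: {-5, -4, 1, 3, 5, 6, 7, 8, 9, 10, 11, 14, 16, 18}
|A +̂ A| = 14
(Reference bound: |A +̂ A| ≥ 2|A| - 3 for |A| ≥ 2, with |A| = 6 giving ≥ 9.)

|A +̂ A| = 14


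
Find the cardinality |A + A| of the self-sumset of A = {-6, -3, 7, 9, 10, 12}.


A + A = {a + a' : a, a' ∈ A}; |A| = 6.
General bounds: 2|A| - 1 ≤ |A + A| ≤ |A|(|A|+1)/2, i.e. 11 ≤ |A + A| ≤ 21.
Lower bound 2|A|-1 is attained iff A is an arithmetic progression.
Enumerate sums a + a' for a ≤ a' (symmetric, so this suffices):
a = -6: -6+-6=-12, -6+-3=-9, -6+7=1, -6+9=3, -6+10=4, -6+12=6
a = -3: -3+-3=-6, -3+7=4, -3+9=6, -3+10=7, -3+12=9
a = 7: 7+7=14, 7+9=16, 7+10=17, 7+12=19
a = 9: 9+9=18, 9+10=19, 9+12=21
a = 10: 10+10=20, 10+12=22
a = 12: 12+12=24
Distinct sums: {-12, -9, -6, 1, 3, 4, 6, 7, 9, 14, 16, 17, 18, 19, 20, 21, 22, 24}
|A + A| = 18

|A + A| = 18


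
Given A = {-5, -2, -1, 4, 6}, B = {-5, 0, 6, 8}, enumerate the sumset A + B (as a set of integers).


A + B = {a + b : a ∈ A, b ∈ B}.
Enumerate all |A|·|B| = 5·4 = 20 pairs (a, b) and collect distinct sums.
a = -5: -5+-5=-10, -5+0=-5, -5+6=1, -5+8=3
a = -2: -2+-5=-7, -2+0=-2, -2+6=4, -2+8=6
a = -1: -1+-5=-6, -1+0=-1, -1+6=5, -1+8=7
a = 4: 4+-5=-1, 4+0=4, 4+6=10, 4+8=12
a = 6: 6+-5=1, 6+0=6, 6+6=12, 6+8=14
Collecting distinct sums: A + B = {-10, -7, -6, -5, -2, -1, 1, 3, 4, 5, 6, 7, 10, 12, 14}
|A + B| = 15

A + B = {-10, -7, -6, -5, -2, -1, 1, 3, 4, 5, 6, 7, 10, 12, 14}


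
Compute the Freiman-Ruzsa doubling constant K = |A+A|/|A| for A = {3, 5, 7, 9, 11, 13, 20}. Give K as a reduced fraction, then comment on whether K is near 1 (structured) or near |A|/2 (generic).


|A| = 7.
Compute A + A by enumerating all 49 pairs.
A + A = {6, 8, 10, 12, 14, 16, 18, 20, 22, 23, 24, 25, 26, 27, 29, 31, 33, 40}, so |A + A| = 18.
K = |A + A| / |A| = 18/7 (already in lowest terms) ≈ 2.5714.
Reference: AP of size 7 gives K = 13/7 ≈ 1.8571; a fully generic set of size 7 gives K ≈ 4.0000.

|A| = 7, |A + A| = 18, K = 18/7.


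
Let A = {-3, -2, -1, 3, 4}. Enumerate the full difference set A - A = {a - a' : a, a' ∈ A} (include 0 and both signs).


A - A = {a - a' : a, a' ∈ A}.
Compute a - a' for each ordered pair (a, a'):
a = -3: -3--3=0, -3--2=-1, -3--1=-2, -3-3=-6, -3-4=-7
a = -2: -2--3=1, -2--2=0, -2--1=-1, -2-3=-5, -2-4=-6
a = -1: -1--3=2, -1--2=1, -1--1=0, -1-3=-4, -1-4=-5
a = 3: 3--3=6, 3--2=5, 3--1=4, 3-3=0, 3-4=-1
a = 4: 4--3=7, 4--2=6, 4--1=5, 4-3=1, 4-4=0
Collecting distinct values (and noting 0 appears from a-a):
A - A = {-7, -6, -5, -4, -2, -1, 0, 1, 2, 4, 5, 6, 7}
|A - A| = 13

A - A = {-7, -6, -5, -4, -2, -1, 0, 1, 2, 4, 5, 6, 7}


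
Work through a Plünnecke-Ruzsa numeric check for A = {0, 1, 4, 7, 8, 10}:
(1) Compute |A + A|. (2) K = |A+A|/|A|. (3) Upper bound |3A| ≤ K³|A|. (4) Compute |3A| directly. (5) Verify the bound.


|A| = 6.
Step 1: Compute A + A by enumerating all 36 pairs.
A + A = {0, 1, 2, 4, 5, 7, 8, 9, 10, 11, 12, 14, 15, 16, 17, 18, 20}, so |A + A| = 17.
Step 2: Doubling constant K = |A + A|/|A| = 17/6 = 17/6 ≈ 2.8333.
Step 3: Plünnecke-Ruzsa gives |3A| ≤ K³·|A| = (2.8333)³ · 6 ≈ 136.4722.
Step 4: Compute 3A = A + A + A directly by enumerating all triples (a,b,c) ∈ A³; |3A| = 30.
Step 5: Check 30 ≤ 136.4722? Yes ✓.

K = 17/6, Plünnecke-Ruzsa bound K³|A| ≈ 136.4722, |3A| = 30, inequality holds.


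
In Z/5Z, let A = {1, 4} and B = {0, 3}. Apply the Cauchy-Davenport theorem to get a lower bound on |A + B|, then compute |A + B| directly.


Cauchy-Davenport: |A + B| ≥ min(p, |A| + |B| - 1) for A, B nonempty in Z/pZ.
|A| = 2, |B| = 2, p = 5.
CD lower bound = min(5, 2 + 2 - 1) = min(5, 3) = 3.
Compute A + B mod 5 directly:
a = 1: 1+0=1, 1+3=4
a = 4: 4+0=4, 4+3=2
A + B = {1, 2, 4}, so |A + B| = 3.
Verify: 3 ≥ 3? Yes ✓.

CD lower bound = 3, actual |A + B| = 3.


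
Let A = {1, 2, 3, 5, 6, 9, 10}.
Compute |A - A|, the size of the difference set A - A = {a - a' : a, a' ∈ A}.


A - A = {a - a' : a, a' ∈ A}; |A| = 7.
Bounds: 2|A|-1 ≤ |A - A| ≤ |A|² - |A| + 1, i.e. 13 ≤ |A - A| ≤ 43.
Note: 0 ∈ A - A always (from a - a). The set is symmetric: if d ∈ A - A then -d ∈ A - A.
Enumerate nonzero differences d = a - a' with a > a' (then include -d):
Positive differences: {1, 2, 3, 4, 5, 6, 7, 8, 9}
Full difference set: {0} ∪ (positive diffs) ∪ (negative diffs).
|A - A| = 1 + 2·9 = 19 (matches direct enumeration: 19).

|A - A| = 19


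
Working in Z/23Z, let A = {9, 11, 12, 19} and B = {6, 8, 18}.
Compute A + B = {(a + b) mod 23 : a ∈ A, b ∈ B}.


Work in Z/23Z: reduce every sum a + b modulo 23.
Enumerate all 12 pairs:
a = 9: 9+6=15, 9+8=17, 9+18=4
a = 11: 11+6=17, 11+8=19, 11+18=6
a = 12: 12+6=18, 12+8=20, 12+18=7
a = 19: 19+6=2, 19+8=4, 19+18=14
Distinct residues collected: {2, 4, 6, 7, 14, 15, 17, 18, 19, 20}
|A + B| = 10 (out of 23 total residues).

A + B = {2, 4, 6, 7, 14, 15, 17, 18, 19, 20}


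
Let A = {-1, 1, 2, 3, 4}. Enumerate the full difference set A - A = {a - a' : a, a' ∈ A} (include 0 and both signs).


A - A = {a - a' : a, a' ∈ A}.
Compute a - a' for each ordered pair (a, a'):
a = -1: -1--1=0, -1-1=-2, -1-2=-3, -1-3=-4, -1-4=-5
a = 1: 1--1=2, 1-1=0, 1-2=-1, 1-3=-2, 1-4=-3
a = 2: 2--1=3, 2-1=1, 2-2=0, 2-3=-1, 2-4=-2
a = 3: 3--1=4, 3-1=2, 3-2=1, 3-3=0, 3-4=-1
a = 4: 4--1=5, 4-1=3, 4-2=2, 4-3=1, 4-4=0
Collecting distinct values (and noting 0 appears from a-a):
A - A = {-5, -4, -3, -2, -1, 0, 1, 2, 3, 4, 5}
|A - A| = 11

A - A = {-5, -4, -3, -2, -1, 0, 1, 2, 3, 4, 5}


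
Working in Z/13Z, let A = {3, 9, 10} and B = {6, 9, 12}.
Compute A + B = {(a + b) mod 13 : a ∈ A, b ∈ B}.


Work in Z/13Z: reduce every sum a + b modulo 13.
Enumerate all 9 pairs:
a = 3: 3+6=9, 3+9=12, 3+12=2
a = 9: 9+6=2, 9+9=5, 9+12=8
a = 10: 10+6=3, 10+9=6, 10+12=9
Distinct residues collected: {2, 3, 5, 6, 8, 9, 12}
|A + B| = 7 (out of 13 total residues).

A + B = {2, 3, 5, 6, 8, 9, 12}


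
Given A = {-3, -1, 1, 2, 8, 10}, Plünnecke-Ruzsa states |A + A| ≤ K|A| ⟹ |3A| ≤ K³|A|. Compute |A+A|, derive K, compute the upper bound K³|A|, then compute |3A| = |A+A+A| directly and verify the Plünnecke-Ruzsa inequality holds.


|A| = 6.
Step 1: Compute A + A by enumerating all 36 pairs.
A + A = {-6, -4, -2, -1, 0, 1, 2, 3, 4, 5, 7, 9, 10, 11, 12, 16, 18, 20}, so |A + A| = 18.
Step 2: Doubling constant K = |A + A|/|A| = 18/6 = 18/6 ≈ 3.0000.
Step 3: Plünnecke-Ruzsa gives |3A| ≤ K³·|A| = (3.0000)³ · 6 ≈ 162.0000.
Step 4: Compute 3A = A + A + A directly by enumerating all triples (a,b,c) ∈ A³; |3A| = 33.
Step 5: Check 33 ≤ 162.0000? Yes ✓.

K = 18/6, Plünnecke-Ruzsa bound K³|A| ≈ 162.0000, |3A| = 33, inequality holds.


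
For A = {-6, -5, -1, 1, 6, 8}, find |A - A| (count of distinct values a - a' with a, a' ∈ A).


A - A = {a - a' : a, a' ∈ A}; |A| = 6.
Bounds: 2|A|-1 ≤ |A - A| ≤ |A|² - |A| + 1, i.e. 11 ≤ |A - A| ≤ 31.
Note: 0 ∈ A - A always (from a - a). The set is symmetric: if d ∈ A - A then -d ∈ A - A.
Enumerate nonzero differences d = a - a' with a > a' (then include -d):
Positive differences: {1, 2, 4, 5, 6, 7, 9, 11, 12, 13, 14}
Full difference set: {0} ∪ (positive diffs) ∪ (negative diffs).
|A - A| = 1 + 2·11 = 23 (matches direct enumeration: 23).

|A - A| = 23


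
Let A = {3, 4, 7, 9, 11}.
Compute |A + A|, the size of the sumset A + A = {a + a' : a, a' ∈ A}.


A + A = {a + a' : a, a' ∈ A}; |A| = 5.
General bounds: 2|A| - 1 ≤ |A + A| ≤ |A|(|A|+1)/2, i.e. 9 ≤ |A + A| ≤ 15.
Lower bound 2|A|-1 is attained iff A is an arithmetic progression.
Enumerate sums a + a' for a ≤ a' (symmetric, so this suffices):
a = 3: 3+3=6, 3+4=7, 3+7=10, 3+9=12, 3+11=14
a = 4: 4+4=8, 4+7=11, 4+9=13, 4+11=15
a = 7: 7+7=14, 7+9=16, 7+11=18
a = 9: 9+9=18, 9+11=20
a = 11: 11+11=22
Distinct sums: {6, 7, 8, 10, 11, 12, 13, 14, 15, 16, 18, 20, 22}
|A + A| = 13

|A + A| = 13


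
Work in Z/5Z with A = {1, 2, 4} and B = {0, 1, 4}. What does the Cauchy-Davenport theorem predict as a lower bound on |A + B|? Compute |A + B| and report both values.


Cauchy-Davenport: |A + B| ≥ min(p, |A| + |B| - 1) for A, B nonempty in Z/pZ.
|A| = 3, |B| = 3, p = 5.
CD lower bound = min(5, 3 + 3 - 1) = min(5, 5) = 5.
Compute A + B mod 5 directly:
a = 1: 1+0=1, 1+1=2, 1+4=0
a = 2: 2+0=2, 2+1=3, 2+4=1
a = 4: 4+0=4, 4+1=0, 4+4=3
A + B = {0, 1, 2, 3, 4}, so |A + B| = 5.
Verify: 5 ≥ 5? Yes ✓.

CD lower bound = 5, actual |A + B| = 5.


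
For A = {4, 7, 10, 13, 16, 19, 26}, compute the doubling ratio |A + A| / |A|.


|A| = 7.
Compute A + A by enumerating all 49 pairs.
A + A = {8, 11, 14, 17, 20, 23, 26, 29, 30, 32, 33, 35, 36, 38, 39, 42, 45, 52}, so |A + A| = 18.
K = |A + A| / |A| = 18/7 (already in lowest terms) ≈ 2.5714.
Reference: AP of size 7 gives K = 13/7 ≈ 1.8571; a fully generic set of size 7 gives K ≈ 4.0000.

|A| = 7, |A + A| = 18, K = 18/7.


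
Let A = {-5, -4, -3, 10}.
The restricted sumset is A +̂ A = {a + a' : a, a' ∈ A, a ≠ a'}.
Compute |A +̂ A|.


Restricted sumset: A +̂ A = {a + a' : a ∈ A, a' ∈ A, a ≠ a'}.
Equivalently, take A + A and drop any sum 2a that is achievable ONLY as a + a for a ∈ A (i.e. sums representable only with equal summands).
Enumerate pairs (a, a') with a < a' (symmetric, so each unordered pair gives one sum; this covers all a ≠ a'):
  -5 + -4 = -9
  -5 + -3 = -8
  -5 + 10 = 5
  -4 + -3 = -7
  -4 + 10 = 6
  -3 + 10 = 7
Collected distinct sums: {-9, -8, -7, 5, 6, 7}
|A +̂ A| = 6
(Reference bound: |A +̂ A| ≥ 2|A| - 3 for |A| ≥ 2, with |A| = 4 giving ≥ 5.)

|A +̂ A| = 6


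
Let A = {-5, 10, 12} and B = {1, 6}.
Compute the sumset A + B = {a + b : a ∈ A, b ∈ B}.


A + B = {a + b : a ∈ A, b ∈ B}.
Enumerate all |A|·|B| = 3·2 = 6 pairs (a, b) and collect distinct sums.
a = -5: -5+1=-4, -5+6=1
a = 10: 10+1=11, 10+6=16
a = 12: 12+1=13, 12+6=18
Collecting distinct sums: A + B = {-4, 1, 11, 13, 16, 18}
|A + B| = 6

A + B = {-4, 1, 11, 13, 16, 18}


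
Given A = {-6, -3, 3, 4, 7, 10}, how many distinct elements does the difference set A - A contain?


A - A = {a - a' : a, a' ∈ A}; |A| = 6.
Bounds: 2|A|-1 ≤ |A - A| ≤ |A|² - |A| + 1, i.e. 11 ≤ |A - A| ≤ 31.
Note: 0 ∈ A - A always (from a - a). The set is symmetric: if d ∈ A - A then -d ∈ A - A.
Enumerate nonzero differences d = a - a' with a > a' (then include -d):
Positive differences: {1, 3, 4, 6, 7, 9, 10, 13, 16}
Full difference set: {0} ∪ (positive diffs) ∪ (negative diffs).
|A - A| = 1 + 2·9 = 19 (matches direct enumeration: 19).

|A - A| = 19


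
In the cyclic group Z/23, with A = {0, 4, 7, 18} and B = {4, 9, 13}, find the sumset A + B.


Work in Z/23Z: reduce every sum a + b modulo 23.
Enumerate all 12 pairs:
a = 0: 0+4=4, 0+9=9, 0+13=13
a = 4: 4+4=8, 4+9=13, 4+13=17
a = 7: 7+4=11, 7+9=16, 7+13=20
a = 18: 18+4=22, 18+9=4, 18+13=8
Distinct residues collected: {4, 8, 9, 11, 13, 16, 17, 20, 22}
|A + B| = 9 (out of 23 total residues).

A + B = {4, 8, 9, 11, 13, 16, 17, 20, 22}


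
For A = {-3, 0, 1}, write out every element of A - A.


A - A = {a - a' : a, a' ∈ A}.
Compute a - a' for each ordered pair (a, a'):
a = -3: -3--3=0, -3-0=-3, -3-1=-4
a = 0: 0--3=3, 0-0=0, 0-1=-1
a = 1: 1--3=4, 1-0=1, 1-1=0
Collecting distinct values (and noting 0 appears from a-a):
A - A = {-4, -3, -1, 0, 1, 3, 4}
|A - A| = 7

A - A = {-4, -3, -1, 0, 1, 3, 4}


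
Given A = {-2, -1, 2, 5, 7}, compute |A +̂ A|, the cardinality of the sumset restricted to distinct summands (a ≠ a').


Restricted sumset: A +̂ A = {a + a' : a ∈ A, a' ∈ A, a ≠ a'}.
Equivalently, take A + A and drop any sum 2a that is achievable ONLY as a + a for a ∈ A (i.e. sums representable only with equal summands).
Enumerate pairs (a, a') with a < a' (symmetric, so each unordered pair gives one sum; this covers all a ≠ a'):
  -2 + -1 = -3
  -2 + 2 = 0
  -2 + 5 = 3
  -2 + 7 = 5
  -1 + 2 = 1
  -1 + 5 = 4
  -1 + 7 = 6
  2 + 5 = 7
  2 + 7 = 9
  5 + 7 = 12
Collected distinct sums: {-3, 0, 1, 3, 4, 5, 6, 7, 9, 12}
|A +̂ A| = 10
(Reference bound: |A +̂ A| ≥ 2|A| - 3 for |A| ≥ 2, with |A| = 5 giving ≥ 7.)

|A +̂ A| = 10


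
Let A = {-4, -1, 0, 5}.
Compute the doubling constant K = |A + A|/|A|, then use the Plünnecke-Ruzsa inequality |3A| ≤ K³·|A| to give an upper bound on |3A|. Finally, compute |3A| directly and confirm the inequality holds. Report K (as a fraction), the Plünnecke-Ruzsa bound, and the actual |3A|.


|A| = 4.
Step 1: Compute A + A by enumerating all 16 pairs.
A + A = {-8, -5, -4, -2, -1, 0, 1, 4, 5, 10}, so |A + A| = 10.
Step 2: Doubling constant K = |A + A|/|A| = 10/4 = 10/4 ≈ 2.5000.
Step 3: Plünnecke-Ruzsa gives |3A| ≤ K³·|A| = (2.5000)³ · 4 ≈ 62.5000.
Step 4: Compute 3A = A + A + A directly by enumerating all triples (a,b,c) ∈ A³; |3A| = 18.
Step 5: Check 18 ≤ 62.5000? Yes ✓.

K = 10/4, Plünnecke-Ruzsa bound K³|A| ≈ 62.5000, |3A| = 18, inequality holds.


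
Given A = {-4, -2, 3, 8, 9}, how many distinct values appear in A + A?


A + A = {a + a' : a, a' ∈ A}; |A| = 5.
General bounds: 2|A| - 1 ≤ |A + A| ≤ |A|(|A|+1)/2, i.e. 9 ≤ |A + A| ≤ 15.
Lower bound 2|A|-1 is attained iff A is an arithmetic progression.
Enumerate sums a + a' for a ≤ a' (symmetric, so this suffices):
a = -4: -4+-4=-8, -4+-2=-6, -4+3=-1, -4+8=4, -4+9=5
a = -2: -2+-2=-4, -2+3=1, -2+8=6, -2+9=7
a = 3: 3+3=6, 3+8=11, 3+9=12
a = 8: 8+8=16, 8+9=17
a = 9: 9+9=18
Distinct sums: {-8, -6, -4, -1, 1, 4, 5, 6, 7, 11, 12, 16, 17, 18}
|A + A| = 14

|A + A| = 14


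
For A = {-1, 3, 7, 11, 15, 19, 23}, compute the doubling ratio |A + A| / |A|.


|A| = 7.
Compute A + A by enumerating all 49 pairs.
A + A = {-2, 2, 6, 10, 14, 18, 22, 26, 30, 34, 38, 42, 46}, so |A + A| = 13.
K = |A + A| / |A| = 13/7 (already in lowest terms) ≈ 1.8571.
Reference: AP of size 7 gives K = 13/7 ≈ 1.8571; a fully generic set of size 7 gives K ≈ 4.0000.

|A| = 7, |A + A| = 13, K = 13/7.


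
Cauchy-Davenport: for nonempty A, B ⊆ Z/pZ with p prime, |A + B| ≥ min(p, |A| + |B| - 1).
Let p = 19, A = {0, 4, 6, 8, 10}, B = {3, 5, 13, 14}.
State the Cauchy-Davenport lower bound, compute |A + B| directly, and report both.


Cauchy-Davenport: |A + B| ≥ min(p, |A| + |B| - 1) for A, B nonempty in Z/pZ.
|A| = 5, |B| = 4, p = 19.
CD lower bound = min(19, 5 + 4 - 1) = min(19, 8) = 8.
Compute A + B mod 19 directly:
a = 0: 0+3=3, 0+5=5, 0+13=13, 0+14=14
a = 4: 4+3=7, 4+5=9, 4+13=17, 4+14=18
a = 6: 6+3=9, 6+5=11, 6+13=0, 6+14=1
a = 8: 8+3=11, 8+5=13, 8+13=2, 8+14=3
a = 10: 10+3=13, 10+5=15, 10+13=4, 10+14=5
A + B = {0, 1, 2, 3, 4, 5, 7, 9, 11, 13, 14, 15, 17, 18}, so |A + B| = 14.
Verify: 14 ≥ 8? Yes ✓.

CD lower bound = 8, actual |A + B| = 14.


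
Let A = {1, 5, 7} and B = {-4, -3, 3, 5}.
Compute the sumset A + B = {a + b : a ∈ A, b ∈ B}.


A + B = {a + b : a ∈ A, b ∈ B}.
Enumerate all |A|·|B| = 3·4 = 12 pairs (a, b) and collect distinct sums.
a = 1: 1+-4=-3, 1+-3=-2, 1+3=4, 1+5=6
a = 5: 5+-4=1, 5+-3=2, 5+3=8, 5+5=10
a = 7: 7+-4=3, 7+-3=4, 7+3=10, 7+5=12
Collecting distinct sums: A + B = {-3, -2, 1, 2, 3, 4, 6, 8, 10, 12}
|A + B| = 10

A + B = {-3, -2, 1, 2, 3, 4, 6, 8, 10, 12}


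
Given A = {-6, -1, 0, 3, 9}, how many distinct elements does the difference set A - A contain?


A - A = {a - a' : a, a' ∈ A}; |A| = 5.
Bounds: 2|A|-1 ≤ |A - A| ≤ |A|² - |A| + 1, i.e. 9 ≤ |A - A| ≤ 21.
Note: 0 ∈ A - A always (from a - a). The set is symmetric: if d ∈ A - A then -d ∈ A - A.
Enumerate nonzero differences d = a - a' with a > a' (then include -d):
Positive differences: {1, 3, 4, 5, 6, 9, 10, 15}
Full difference set: {0} ∪ (positive diffs) ∪ (negative diffs).
|A - A| = 1 + 2·8 = 17 (matches direct enumeration: 17).

|A - A| = 17


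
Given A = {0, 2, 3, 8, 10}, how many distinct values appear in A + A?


A + A = {a + a' : a, a' ∈ A}; |A| = 5.
General bounds: 2|A| - 1 ≤ |A + A| ≤ |A|(|A|+1)/2, i.e. 9 ≤ |A + A| ≤ 15.
Lower bound 2|A|-1 is attained iff A is an arithmetic progression.
Enumerate sums a + a' for a ≤ a' (symmetric, so this suffices):
a = 0: 0+0=0, 0+2=2, 0+3=3, 0+8=8, 0+10=10
a = 2: 2+2=4, 2+3=5, 2+8=10, 2+10=12
a = 3: 3+3=6, 3+8=11, 3+10=13
a = 8: 8+8=16, 8+10=18
a = 10: 10+10=20
Distinct sums: {0, 2, 3, 4, 5, 6, 8, 10, 11, 12, 13, 16, 18, 20}
|A + A| = 14

|A + A| = 14


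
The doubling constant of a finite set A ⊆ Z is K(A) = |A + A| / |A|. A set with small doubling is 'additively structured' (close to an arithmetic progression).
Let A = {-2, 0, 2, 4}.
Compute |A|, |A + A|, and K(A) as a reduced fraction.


|A| = 4.
Compute A + A by enumerating all 16 pairs.
A + A = {-4, -2, 0, 2, 4, 6, 8}, so |A + A| = 7.
K = |A + A| / |A| = 7/4 (already in lowest terms) ≈ 1.7500.
Reference: AP of size 4 gives K = 7/4 ≈ 1.7500; a fully generic set of size 4 gives K ≈ 2.5000.

|A| = 4, |A + A| = 7, K = 7/4.


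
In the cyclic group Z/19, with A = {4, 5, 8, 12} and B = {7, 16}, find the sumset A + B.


Work in Z/19Z: reduce every sum a + b modulo 19.
Enumerate all 8 pairs:
a = 4: 4+7=11, 4+16=1
a = 5: 5+7=12, 5+16=2
a = 8: 8+7=15, 8+16=5
a = 12: 12+7=0, 12+16=9
Distinct residues collected: {0, 1, 2, 5, 9, 11, 12, 15}
|A + B| = 8 (out of 19 total residues).

A + B = {0, 1, 2, 5, 9, 11, 12, 15}


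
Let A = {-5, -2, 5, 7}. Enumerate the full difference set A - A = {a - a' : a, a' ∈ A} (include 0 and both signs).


A - A = {a - a' : a, a' ∈ A}.
Compute a - a' for each ordered pair (a, a'):
a = -5: -5--5=0, -5--2=-3, -5-5=-10, -5-7=-12
a = -2: -2--5=3, -2--2=0, -2-5=-7, -2-7=-9
a = 5: 5--5=10, 5--2=7, 5-5=0, 5-7=-2
a = 7: 7--5=12, 7--2=9, 7-5=2, 7-7=0
Collecting distinct values (and noting 0 appears from a-a):
A - A = {-12, -10, -9, -7, -3, -2, 0, 2, 3, 7, 9, 10, 12}
|A - A| = 13

A - A = {-12, -10, -9, -7, -3, -2, 0, 2, 3, 7, 9, 10, 12}


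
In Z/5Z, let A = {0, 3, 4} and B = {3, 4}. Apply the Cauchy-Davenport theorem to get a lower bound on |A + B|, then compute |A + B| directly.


Cauchy-Davenport: |A + B| ≥ min(p, |A| + |B| - 1) for A, B nonempty in Z/pZ.
|A| = 3, |B| = 2, p = 5.
CD lower bound = min(5, 3 + 2 - 1) = min(5, 4) = 4.
Compute A + B mod 5 directly:
a = 0: 0+3=3, 0+4=4
a = 3: 3+3=1, 3+4=2
a = 4: 4+3=2, 4+4=3
A + B = {1, 2, 3, 4}, so |A + B| = 4.
Verify: 4 ≥ 4? Yes ✓.

CD lower bound = 4, actual |A + B| = 4.


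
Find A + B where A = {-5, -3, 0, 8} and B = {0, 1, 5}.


A + B = {a + b : a ∈ A, b ∈ B}.
Enumerate all |A|·|B| = 4·3 = 12 pairs (a, b) and collect distinct sums.
a = -5: -5+0=-5, -5+1=-4, -5+5=0
a = -3: -3+0=-3, -3+1=-2, -3+5=2
a = 0: 0+0=0, 0+1=1, 0+5=5
a = 8: 8+0=8, 8+1=9, 8+5=13
Collecting distinct sums: A + B = {-5, -4, -3, -2, 0, 1, 2, 5, 8, 9, 13}
|A + B| = 11

A + B = {-5, -4, -3, -2, 0, 1, 2, 5, 8, 9, 13}


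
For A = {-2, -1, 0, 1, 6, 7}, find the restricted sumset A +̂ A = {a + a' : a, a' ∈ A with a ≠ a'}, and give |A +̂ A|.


Restricted sumset: A +̂ A = {a + a' : a ∈ A, a' ∈ A, a ≠ a'}.
Equivalently, take A + A and drop any sum 2a that is achievable ONLY as a + a for a ∈ A (i.e. sums representable only with equal summands).
Enumerate pairs (a, a') with a < a' (symmetric, so each unordered pair gives one sum; this covers all a ≠ a'):
  -2 + -1 = -3
  -2 + 0 = -2
  -2 + 1 = -1
  -2 + 6 = 4
  -2 + 7 = 5
  -1 + 0 = -1
  -1 + 1 = 0
  -1 + 6 = 5
  -1 + 7 = 6
  0 + 1 = 1
  0 + 6 = 6
  0 + 7 = 7
  1 + 6 = 7
  1 + 7 = 8
  6 + 7 = 13
Collected distinct sums: {-3, -2, -1, 0, 1, 4, 5, 6, 7, 8, 13}
|A +̂ A| = 11
(Reference bound: |A +̂ A| ≥ 2|A| - 3 for |A| ≥ 2, with |A| = 6 giving ≥ 9.)

|A +̂ A| = 11


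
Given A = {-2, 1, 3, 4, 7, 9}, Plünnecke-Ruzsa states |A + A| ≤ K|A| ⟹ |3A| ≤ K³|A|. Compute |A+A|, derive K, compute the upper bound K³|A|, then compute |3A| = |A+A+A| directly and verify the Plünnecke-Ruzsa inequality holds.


|A| = 6.
Step 1: Compute A + A by enumerating all 36 pairs.
A + A = {-4, -1, 1, 2, 4, 5, 6, 7, 8, 10, 11, 12, 13, 14, 16, 18}, so |A + A| = 16.
Step 2: Doubling constant K = |A + A|/|A| = 16/6 = 16/6 ≈ 2.6667.
Step 3: Plünnecke-Ruzsa gives |3A| ≤ K³·|A| = (2.6667)³ · 6 ≈ 113.7778.
Step 4: Compute 3A = A + A + A directly by enumerating all triples (a,b,c) ∈ A³; |3A| = 28.
Step 5: Check 28 ≤ 113.7778? Yes ✓.

K = 16/6, Plünnecke-Ruzsa bound K³|A| ≈ 113.7778, |3A| = 28, inequality holds.


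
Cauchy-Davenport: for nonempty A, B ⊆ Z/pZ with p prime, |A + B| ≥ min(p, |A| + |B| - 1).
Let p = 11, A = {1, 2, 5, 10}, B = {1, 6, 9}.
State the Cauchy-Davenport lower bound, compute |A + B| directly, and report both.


Cauchy-Davenport: |A + B| ≥ min(p, |A| + |B| - 1) for A, B nonempty in Z/pZ.
|A| = 4, |B| = 3, p = 11.
CD lower bound = min(11, 4 + 3 - 1) = min(11, 6) = 6.
Compute A + B mod 11 directly:
a = 1: 1+1=2, 1+6=7, 1+9=10
a = 2: 2+1=3, 2+6=8, 2+9=0
a = 5: 5+1=6, 5+6=0, 5+9=3
a = 10: 10+1=0, 10+6=5, 10+9=8
A + B = {0, 2, 3, 5, 6, 7, 8, 10}, so |A + B| = 8.
Verify: 8 ≥ 6? Yes ✓.

CD lower bound = 6, actual |A + B| = 8.


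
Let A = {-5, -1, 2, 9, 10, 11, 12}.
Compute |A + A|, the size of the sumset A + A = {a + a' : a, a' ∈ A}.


A + A = {a + a' : a, a' ∈ A}; |A| = 7.
General bounds: 2|A| - 1 ≤ |A + A| ≤ |A|(|A|+1)/2, i.e. 13 ≤ |A + A| ≤ 28.
Lower bound 2|A|-1 is attained iff A is an arithmetic progression.
Enumerate sums a + a' for a ≤ a' (symmetric, so this suffices):
a = -5: -5+-5=-10, -5+-1=-6, -5+2=-3, -5+9=4, -5+10=5, -5+11=6, -5+12=7
a = -1: -1+-1=-2, -1+2=1, -1+9=8, -1+10=9, -1+11=10, -1+12=11
a = 2: 2+2=4, 2+9=11, 2+10=12, 2+11=13, 2+12=14
a = 9: 9+9=18, 9+10=19, 9+11=20, 9+12=21
a = 10: 10+10=20, 10+11=21, 10+12=22
a = 11: 11+11=22, 11+12=23
a = 12: 12+12=24
Distinct sums: {-10, -6, -3, -2, 1, 4, 5, 6, 7, 8, 9, 10, 11, 12, 13, 14, 18, 19, 20, 21, 22, 23, 24}
|A + A| = 23

|A + A| = 23


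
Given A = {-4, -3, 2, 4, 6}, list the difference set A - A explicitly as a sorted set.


A - A = {a - a' : a, a' ∈ A}.
Compute a - a' for each ordered pair (a, a'):
a = -4: -4--4=0, -4--3=-1, -4-2=-6, -4-4=-8, -4-6=-10
a = -3: -3--4=1, -3--3=0, -3-2=-5, -3-4=-7, -3-6=-9
a = 2: 2--4=6, 2--3=5, 2-2=0, 2-4=-2, 2-6=-4
a = 4: 4--4=8, 4--3=7, 4-2=2, 4-4=0, 4-6=-2
a = 6: 6--4=10, 6--3=9, 6-2=4, 6-4=2, 6-6=0
Collecting distinct values (and noting 0 appears from a-a):
A - A = {-10, -9, -8, -7, -6, -5, -4, -2, -1, 0, 1, 2, 4, 5, 6, 7, 8, 9, 10}
|A - A| = 19

A - A = {-10, -9, -8, -7, -6, -5, -4, -2, -1, 0, 1, 2, 4, 5, 6, 7, 8, 9, 10}


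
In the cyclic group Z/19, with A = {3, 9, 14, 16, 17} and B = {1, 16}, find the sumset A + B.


Work in Z/19Z: reduce every sum a + b modulo 19.
Enumerate all 10 pairs:
a = 3: 3+1=4, 3+16=0
a = 9: 9+1=10, 9+16=6
a = 14: 14+1=15, 14+16=11
a = 16: 16+1=17, 16+16=13
a = 17: 17+1=18, 17+16=14
Distinct residues collected: {0, 4, 6, 10, 11, 13, 14, 15, 17, 18}
|A + B| = 10 (out of 19 total residues).

A + B = {0, 4, 6, 10, 11, 13, 14, 15, 17, 18}


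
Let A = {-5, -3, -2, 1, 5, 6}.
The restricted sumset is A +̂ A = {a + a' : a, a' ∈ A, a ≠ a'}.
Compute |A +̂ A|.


Restricted sumset: A +̂ A = {a + a' : a ∈ A, a' ∈ A, a ≠ a'}.
Equivalently, take A + A and drop any sum 2a that is achievable ONLY as a + a for a ∈ A (i.e. sums representable only with equal summands).
Enumerate pairs (a, a') with a < a' (symmetric, so each unordered pair gives one sum; this covers all a ≠ a'):
  -5 + -3 = -8
  -5 + -2 = -7
  -5 + 1 = -4
  -5 + 5 = 0
  -5 + 6 = 1
  -3 + -2 = -5
  -3 + 1 = -2
  -3 + 5 = 2
  -3 + 6 = 3
  -2 + 1 = -1
  -2 + 5 = 3
  -2 + 6 = 4
  1 + 5 = 6
  1 + 6 = 7
  5 + 6 = 11
Collected distinct sums: {-8, -7, -5, -4, -2, -1, 0, 1, 2, 3, 4, 6, 7, 11}
|A +̂ A| = 14
(Reference bound: |A +̂ A| ≥ 2|A| - 3 for |A| ≥ 2, with |A| = 6 giving ≥ 9.)

|A +̂ A| = 14


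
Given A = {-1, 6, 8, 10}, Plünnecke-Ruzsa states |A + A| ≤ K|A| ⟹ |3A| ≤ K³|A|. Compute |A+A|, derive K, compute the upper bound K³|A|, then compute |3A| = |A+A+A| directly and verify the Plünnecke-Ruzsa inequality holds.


|A| = 4.
Step 1: Compute A + A by enumerating all 16 pairs.
A + A = {-2, 5, 7, 9, 12, 14, 16, 18, 20}, so |A + A| = 9.
Step 2: Doubling constant K = |A + A|/|A| = 9/4 = 9/4 ≈ 2.2500.
Step 3: Plünnecke-Ruzsa gives |3A| ≤ K³·|A| = (2.2500)³ · 4 ≈ 45.5625.
Step 4: Compute 3A = A + A + A directly by enumerating all triples (a,b,c) ∈ A³; |3A| = 16.
Step 5: Check 16 ≤ 45.5625? Yes ✓.

K = 9/4, Plünnecke-Ruzsa bound K³|A| ≈ 45.5625, |3A| = 16, inequality holds.


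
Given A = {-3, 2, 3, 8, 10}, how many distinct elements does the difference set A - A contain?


A - A = {a - a' : a, a' ∈ A}; |A| = 5.
Bounds: 2|A|-1 ≤ |A - A| ≤ |A|² - |A| + 1, i.e. 9 ≤ |A - A| ≤ 21.
Note: 0 ∈ A - A always (from a - a). The set is symmetric: if d ∈ A - A then -d ∈ A - A.
Enumerate nonzero differences d = a - a' with a > a' (then include -d):
Positive differences: {1, 2, 5, 6, 7, 8, 11, 13}
Full difference set: {0} ∪ (positive diffs) ∪ (negative diffs).
|A - A| = 1 + 2·8 = 17 (matches direct enumeration: 17).

|A - A| = 17


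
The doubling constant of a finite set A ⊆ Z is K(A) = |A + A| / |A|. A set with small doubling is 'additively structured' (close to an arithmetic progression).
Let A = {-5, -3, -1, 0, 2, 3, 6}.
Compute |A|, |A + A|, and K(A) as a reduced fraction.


|A| = 7.
Compute A + A by enumerating all 49 pairs.
A + A = {-10, -8, -6, -5, -4, -3, -2, -1, 0, 1, 2, 3, 4, 5, 6, 8, 9, 12}, so |A + A| = 18.
K = |A + A| / |A| = 18/7 (already in lowest terms) ≈ 2.5714.
Reference: AP of size 7 gives K = 13/7 ≈ 1.8571; a fully generic set of size 7 gives K ≈ 4.0000.

|A| = 7, |A + A| = 18, K = 18/7.


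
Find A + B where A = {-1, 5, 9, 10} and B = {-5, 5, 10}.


A + B = {a + b : a ∈ A, b ∈ B}.
Enumerate all |A|·|B| = 4·3 = 12 pairs (a, b) and collect distinct sums.
a = -1: -1+-5=-6, -1+5=4, -1+10=9
a = 5: 5+-5=0, 5+5=10, 5+10=15
a = 9: 9+-5=4, 9+5=14, 9+10=19
a = 10: 10+-5=5, 10+5=15, 10+10=20
Collecting distinct sums: A + B = {-6, 0, 4, 5, 9, 10, 14, 15, 19, 20}
|A + B| = 10

A + B = {-6, 0, 4, 5, 9, 10, 14, 15, 19, 20}


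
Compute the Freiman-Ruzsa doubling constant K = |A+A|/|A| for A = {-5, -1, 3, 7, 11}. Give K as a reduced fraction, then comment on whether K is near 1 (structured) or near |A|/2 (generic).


|A| = 5.
Compute A + A by enumerating all 25 pairs.
A + A = {-10, -6, -2, 2, 6, 10, 14, 18, 22}, so |A + A| = 9.
K = |A + A| / |A| = 9/5 (already in lowest terms) ≈ 1.8000.
Reference: AP of size 5 gives K = 9/5 ≈ 1.8000; a fully generic set of size 5 gives K ≈ 3.0000.

|A| = 5, |A + A| = 9, K = 9/5.


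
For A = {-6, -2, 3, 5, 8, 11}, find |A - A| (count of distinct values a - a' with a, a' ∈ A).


A - A = {a - a' : a, a' ∈ A}; |A| = 6.
Bounds: 2|A|-1 ≤ |A - A| ≤ |A|² - |A| + 1, i.e. 11 ≤ |A - A| ≤ 31.
Note: 0 ∈ A - A always (from a - a). The set is symmetric: if d ∈ A - A then -d ∈ A - A.
Enumerate nonzero differences d = a - a' with a > a' (then include -d):
Positive differences: {2, 3, 4, 5, 6, 7, 8, 9, 10, 11, 13, 14, 17}
Full difference set: {0} ∪ (positive diffs) ∪ (negative diffs).
|A - A| = 1 + 2·13 = 27 (matches direct enumeration: 27).

|A - A| = 27


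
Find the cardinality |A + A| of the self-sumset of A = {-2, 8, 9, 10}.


A + A = {a + a' : a, a' ∈ A}; |A| = 4.
General bounds: 2|A| - 1 ≤ |A + A| ≤ |A|(|A|+1)/2, i.e. 7 ≤ |A + A| ≤ 10.
Lower bound 2|A|-1 is attained iff A is an arithmetic progression.
Enumerate sums a + a' for a ≤ a' (symmetric, so this suffices):
a = -2: -2+-2=-4, -2+8=6, -2+9=7, -2+10=8
a = 8: 8+8=16, 8+9=17, 8+10=18
a = 9: 9+9=18, 9+10=19
a = 10: 10+10=20
Distinct sums: {-4, 6, 7, 8, 16, 17, 18, 19, 20}
|A + A| = 9

|A + A| = 9


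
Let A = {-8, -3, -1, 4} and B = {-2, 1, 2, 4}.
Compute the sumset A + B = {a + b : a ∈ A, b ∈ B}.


A + B = {a + b : a ∈ A, b ∈ B}.
Enumerate all |A|·|B| = 4·4 = 16 pairs (a, b) and collect distinct sums.
a = -8: -8+-2=-10, -8+1=-7, -8+2=-6, -8+4=-4
a = -3: -3+-2=-5, -3+1=-2, -3+2=-1, -3+4=1
a = -1: -1+-2=-3, -1+1=0, -1+2=1, -1+4=3
a = 4: 4+-2=2, 4+1=5, 4+2=6, 4+4=8
Collecting distinct sums: A + B = {-10, -7, -6, -5, -4, -3, -2, -1, 0, 1, 2, 3, 5, 6, 8}
|A + B| = 15

A + B = {-10, -7, -6, -5, -4, -3, -2, -1, 0, 1, 2, 3, 5, 6, 8}


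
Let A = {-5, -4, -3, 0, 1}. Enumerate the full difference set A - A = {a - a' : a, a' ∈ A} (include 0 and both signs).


A - A = {a - a' : a, a' ∈ A}.
Compute a - a' for each ordered pair (a, a'):
a = -5: -5--5=0, -5--4=-1, -5--3=-2, -5-0=-5, -5-1=-6
a = -4: -4--5=1, -4--4=0, -4--3=-1, -4-0=-4, -4-1=-5
a = -3: -3--5=2, -3--4=1, -3--3=0, -3-0=-3, -3-1=-4
a = 0: 0--5=5, 0--4=4, 0--3=3, 0-0=0, 0-1=-1
a = 1: 1--5=6, 1--4=5, 1--3=4, 1-0=1, 1-1=0
Collecting distinct values (and noting 0 appears from a-a):
A - A = {-6, -5, -4, -3, -2, -1, 0, 1, 2, 3, 4, 5, 6}
|A - A| = 13

A - A = {-6, -5, -4, -3, -2, -1, 0, 1, 2, 3, 4, 5, 6}
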